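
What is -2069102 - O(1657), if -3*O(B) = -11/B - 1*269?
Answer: -10285951786/4971 ≈ -2.0692e+6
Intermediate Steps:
O(B) = 269/3 + 11/(3*B) (O(B) = -(-11/B - 1*269)/3 = -(-11/B - 269)/3 = -(-269 - 11/B)/3 = 269/3 + 11/(3*B))
-2069102 - O(1657) = -2069102 - (11 + 269*1657)/(3*1657) = -2069102 - (11 + 445733)/(3*1657) = -2069102 - 445744/(3*1657) = -2069102 - 1*445744/4971 = -2069102 - 445744/4971 = -10285951786/4971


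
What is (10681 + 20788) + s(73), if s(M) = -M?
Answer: 31396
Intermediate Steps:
(10681 + 20788) + s(73) = (10681 + 20788) - 1*73 = 31469 - 73 = 31396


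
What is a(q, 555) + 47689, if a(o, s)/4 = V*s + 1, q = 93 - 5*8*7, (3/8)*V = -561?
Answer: -3273427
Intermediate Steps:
V = -1496 (V = (8/3)*(-561) = -1496)
q = -187 (q = 93 - 40*7 = 93 - 1*280 = 93 - 280 = -187)
a(o, s) = 4 - 5984*s (a(o, s) = 4*(-1496*s + 1) = 4*(1 - 1496*s) = 4 - 5984*s)
a(q, 555) + 47689 = (4 - 5984*555) + 47689 = (4 - 3321120) + 47689 = -3321116 + 47689 = -3273427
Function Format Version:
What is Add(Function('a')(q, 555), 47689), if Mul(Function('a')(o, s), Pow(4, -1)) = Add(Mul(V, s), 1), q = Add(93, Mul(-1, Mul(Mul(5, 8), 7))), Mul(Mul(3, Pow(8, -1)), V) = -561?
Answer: -3273427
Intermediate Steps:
V = -1496 (V = Mul(Rational(8, 3), -561) = -1496)
q = -187 (q = Add(93, Mul(-1, Mul(40, 7))) = Add(93, Mul(-1, 280)) = Add(93, -280) = -187)
Function('a')(o, s) = Add(4, Mul(-5984, s)) (Function('a')(o, s) = Mul(4, Add(Mul(-1496, s), 1)) = Mul(4, Add(1, Mul(-1496, s))) = Add(4, Mul(-5984, s)))
Add(Function('a')(q, 555), 47689) = Add(Add(4, Mul(-5984, 555)), 47689) = Add(Add(4, -3321120), 47689) = Add(-3321116, 47689) = -3273427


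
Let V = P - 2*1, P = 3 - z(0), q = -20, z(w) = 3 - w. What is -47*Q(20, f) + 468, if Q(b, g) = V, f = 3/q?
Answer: 562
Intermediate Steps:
P = 0 (P = 3 - (3 - 1*0) = 3 - (3 + 0) = 3 - 1*3 = 3 - 3 = 0)
f = -3/20 (f = 3/(-20) = 3*(-1/20) = -3/20 ≈ -0.15000)
V = -2 (V = 0 - 2*1 = 0 - 2 = -2)
Q(b, g) = -2
-47*Q(20, f) + 468 = -47*(-2) + 468 = 94 + 468 = 562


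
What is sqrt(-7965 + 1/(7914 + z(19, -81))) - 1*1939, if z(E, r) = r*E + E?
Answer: -1939 + I*sqrt(325634968346)/6394 ≈ -1939.0 + 89.247*I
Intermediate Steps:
z(E, r) = E + E*r (z(E, r) = E*r + E = E + E*r)
sqrt(-7965 + 1/(7914 + z(19, -81))) - 1*1939 = sqrt(-7965 + 1/(7914 + 19*(1 - 81))) - 1*1939 = sqrt(-7965 + 1/(7914 + 19*(-80))) - 1939 = sqrt(-7965 + 1/(7914 - 1520)) - 1939 = sqrt(-7965 + 1/6394) - 1939 = sqrt(-50928209/6394) - 1939 = I*sqrt(325634968346)/6394 - 1939 = -1939 + I*sqrt(325634968346)/6394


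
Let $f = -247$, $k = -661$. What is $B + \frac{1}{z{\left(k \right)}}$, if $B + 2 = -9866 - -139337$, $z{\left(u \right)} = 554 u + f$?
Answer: $\frac{47442749828}{366441} \approx 1.2947 \cdot 10^{5}$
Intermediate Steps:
$z{\left(u \right)} = -247 + 554 u$ ($z{\left(u \right)} = 554 u - 247 = -247 + 554 u$)
$B = 129469$ ($B = -2 - -129471 = -2 + \left(-9866 + 139337\right) = -2 + 129471 = 129469$)
$B + \frac{1}{z{\left(k \right)}} = 129469 + \frac{1}{-247 + 554 \left(-661\right)} = 129469 + \frac{1}{-247 - 366194} = 129469 + \frac{1}{-366441} = 129469 - \frac{1}{366441} = \frac{47442749828}{366441}$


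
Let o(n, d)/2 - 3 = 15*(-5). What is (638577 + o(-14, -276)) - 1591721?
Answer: -953288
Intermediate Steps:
o(n, d) = -144 (o(n, d) = 6 + 2*(15*(-5)) = 6 + 2*(-75) = 6 - 150 = -144)
(638577 + o(-14, -276)) - 1591721 = (638577 - 144) - 1591721 = 638433 - 1591721 = -953288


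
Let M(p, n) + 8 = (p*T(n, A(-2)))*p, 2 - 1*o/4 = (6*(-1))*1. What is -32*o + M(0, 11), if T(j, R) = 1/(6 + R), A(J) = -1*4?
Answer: -1032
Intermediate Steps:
A(J) = -4
o = 32 (o = 8 - 4*6*(-1) = 8 - (-24) = 8 - 4*(-6) = 8 + 24 = 32)
M(p, n) = -8 + p**2/2 (M(p, n) = -8 + (p/(6 - 4))*p = -8 + (p/2)*p = -8 + p**2/2)
-32*o + M(0, 11) = -32*32 + (-8 + (1/2)*0**2) = -1024 + (-8 + (1/2)*0) = -1024 + (-8 + 0) = -1024 - 8 = -1032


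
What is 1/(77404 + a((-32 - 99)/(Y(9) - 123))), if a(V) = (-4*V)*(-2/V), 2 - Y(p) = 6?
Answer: 1/77412 ≈ 1.2918e-5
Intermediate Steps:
Y(p) = -4 (Y(p) = 2 - 1*6 = 2 - 6 = -4)
a(V) = 8
1/(77404 + a((-32 - 99)/(Y(9) - 123))) = 1/(77404 + 8) = 1/77412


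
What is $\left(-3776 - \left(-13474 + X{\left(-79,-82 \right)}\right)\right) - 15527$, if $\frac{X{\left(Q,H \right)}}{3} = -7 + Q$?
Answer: $-5571$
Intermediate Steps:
$X{\left(Q,H \right)} = -21 + 3 Q$ ($X{\left(Q,H \right)} = 3 \left(-7 + Q\right) = -21 + 3 Q$)
$\left(-3776 - \left(-13474 + X{\left(-79,-82 \right)}\right)\right) - 15527 = \left(-3776 + \left(13474 - \left(-21 + 3 \left(-79\right)\right)\right)\right) - 15527 = \left(-3776 + \left(13474 - \left(-21 - 237\right)\right)\right) - 15527 = \left(-3776 + \left(13474 - -258\right)\right) - 15527 = \left(-3776 + \left(13474 + 258\right)\right) - 15527 = \left(-3776 + 13732\right) - 15527 = 9956 - 15527 = -5571$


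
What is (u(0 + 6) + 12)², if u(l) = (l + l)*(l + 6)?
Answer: 24336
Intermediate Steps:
u(l) = 2*l*(6 + l) (u(l) = (2*l)*(6 + l) = 2*l*(6 + l))
(u(0 + 6) + 12)² = (2*(0 + 6)*(6 + (0 + 6)) + 12)² = (2*6*(6 + 6) + 12)² = (2*6*12 + 12)² = (144 + 12)² = 156² = 24336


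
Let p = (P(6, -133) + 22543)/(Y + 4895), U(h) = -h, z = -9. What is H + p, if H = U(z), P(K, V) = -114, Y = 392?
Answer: 70012/5287 ≈ 13.242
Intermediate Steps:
H = 9 (H = -1*(-9) = 9)
p = 22429/5287 (p = (-114 + 22543)/(392 + 4895) = 22429/5287 ≈ 4.2423)
H + p = 9 + 22429/5287 = 70012/5287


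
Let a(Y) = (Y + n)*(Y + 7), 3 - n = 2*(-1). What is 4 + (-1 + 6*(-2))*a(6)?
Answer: -1855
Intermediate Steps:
n = 5 (n = 3 - 2*(-1) = 3 - 1*(-2) = 3 + 2 = 5)
a(Y) = (5 + Y)*(7 + Y) (a(Y) = (Y + 5)*(Y + 7) = (5 + Y)*(7 + Y))
4 + (-1 + 6*(-2))*a(6) = 4 + (-1 + 6*(-2))*(35 + 6² + 12*6) = 4 + (-1 - 12)*(35 + 36 + 72) = 4 - 13*143 = 4 - 1859 = -1855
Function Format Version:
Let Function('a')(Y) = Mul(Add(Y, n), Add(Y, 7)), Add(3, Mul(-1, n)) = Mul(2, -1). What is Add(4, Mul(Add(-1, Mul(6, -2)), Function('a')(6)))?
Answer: -1855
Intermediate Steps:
n = 5 (n = Add(3, Mul(-1, Mul(2, -1))) = Add(3, Mul(-1, -2)) = Add(3, 2) = 5)
Function('a')(Y) = Mul(Add(5, Y), Add(7, Y)) (Function('a')(Y) = Mul(Add(Y, 5), Add(Y, 7)) = Mul(Add(5, Y), Add(7, Y)))
Add(4, Mul(Add(-1, Mul(6, -2)), Function('a')(6))) = Add(4, Mul(Add(-1, Mul(6, -2)), Add(35, Pow(6, 2), Mul(12, 6)))) = Add(4, Mul(Add(-1, -12), Add(35, 36, 72))) = Add(4, Mul(-13, 143)) = Add(4, -1859) = -1855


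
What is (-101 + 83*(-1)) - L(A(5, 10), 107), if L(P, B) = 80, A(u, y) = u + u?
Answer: -264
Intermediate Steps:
A(u, y) = 2*u
(-101 + 83*(-1)) - L(A(5, 10), 107) = (-101 + 83*(-1)) - 1*80 = (-101 - 83) - 80 = -184 - 80 = -264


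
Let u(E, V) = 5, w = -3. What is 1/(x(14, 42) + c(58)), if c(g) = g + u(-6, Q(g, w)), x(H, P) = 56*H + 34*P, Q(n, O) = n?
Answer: 1/2275 ≈ 0.00043956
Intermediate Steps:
x(H, P) = 34*P + 56*H
c(g) = 5 + g (c(g) = g + 5 = 5 + g)
1/(x(14, 42) + c(58)) = 1/((34*42 + 56*14) + (5 + 58)) = 1/((1428 + 784) + 63) = 1/(2212 + 63) = 1/2275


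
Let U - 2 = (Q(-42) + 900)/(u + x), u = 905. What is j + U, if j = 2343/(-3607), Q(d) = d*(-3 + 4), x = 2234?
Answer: 18384875/11322373 ≈ 1.6238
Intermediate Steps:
Q(d) = d (Q(d) = d*1 = d)
U = 7136/3139 (U = 2 + (-42 + 900)/(905 + 2234) = 2 + 858/3139 = 7136/3139 ≈ 2.2733)
j = -2343/3607 (j = 2343*(-1/3607) = -2343/3607 ≈ -0.64957)
j + U = -2343/3607 + 7136/3139 = 18384875/11322373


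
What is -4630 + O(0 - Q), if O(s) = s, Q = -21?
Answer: -4609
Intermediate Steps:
-4630 + O(0 - Q) = -4630 + (0 - 1*(-21)) = -4630 + (0 + 21) = -4630 + 21 = -4609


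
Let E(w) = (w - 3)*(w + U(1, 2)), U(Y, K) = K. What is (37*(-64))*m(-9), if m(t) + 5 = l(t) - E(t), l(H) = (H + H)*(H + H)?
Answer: -556480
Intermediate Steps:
l(H) = 4*H² (l(H) = (2*H)*(2*H) = 4*H²)
E(w) = (-3 + w)*(2 + w) (E(w) = (w - 3)*(w + 2) = (-3 + w)*(2 + w))
m(t) = 1 + t + 3*t² (m(t) = -5 + (4*t² - (-6 + t² - t)) = -5 + (4*t² + (6 + t - t²)) = -5 + (6 + t + 3*t²) = 1 + t + 3*t²)
(37*(-64))*m(-9) = (37*(-64))*(1 - 9 + 3*(-9)²) = -2368*(1 - 9 + 3*81) = -2368*(1 - 9 + 243) = -2368*235 = -556480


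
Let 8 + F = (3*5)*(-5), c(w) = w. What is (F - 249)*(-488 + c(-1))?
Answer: 162348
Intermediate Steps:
F = -83 (F = -8 + (3*5)*(-5) = -8 + 15*(-5) = -8 - 75 = -83)
(F - 249)*(-488 + c(-1)) = (-83 - 249)*(-488 - 1) = -332*(-489) = 162348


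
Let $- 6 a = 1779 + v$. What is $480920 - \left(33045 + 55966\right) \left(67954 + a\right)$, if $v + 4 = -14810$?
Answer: $- \frac{12483097943}{2} \approx -6.2416 \cdot 10^{9}$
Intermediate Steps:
$v = -14814$ ($v = -4 - 14810 = -14814$)
$a = \frac{4345}{2}$ ($a = - \frac{1779 - 14814}{6} = \left(- \frac{1}{6}\right) \left(-13035\right) = \frac{4345}{2} \approx 2172.5$)
$480920 - \left(33045 + 55966\right) \left(67954 + a\right) = 480920 - \left(33045 + 55966\right) \left(67954 + \frac{4345}{2}\right) = 480920 - 89011 \cdot \frac{140253}{2} = 480920 - \frac{12484059783}{2} = - \frac{12483097943}{2}$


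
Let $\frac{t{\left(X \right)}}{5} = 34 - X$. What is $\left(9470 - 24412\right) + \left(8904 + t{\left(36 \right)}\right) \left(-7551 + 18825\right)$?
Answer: $100256014$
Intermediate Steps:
$t{\left(X \right)} = 170 - 5 X$ ($t{\left(X \right)} = 5 \left(34 - X\right) = 170 - 5 X$)
$\left(9470 - 24412\right) + \left(8904 + t{\left(36 \right)}\right) \left(-7551 + 18825\right) = \left(9470 - 24412\right) + \left(8904 + \left(170 - 180\right)\right) \left(-7551 + 18825\right) = -14942 + \left(8904 + \left(170 - 180\right)\right) 11274 = -14942 + \left(8904 - 10\right) 11274 = -14942 + 8894 \cdot 11274 = -14942 + 100270956 = 100256014$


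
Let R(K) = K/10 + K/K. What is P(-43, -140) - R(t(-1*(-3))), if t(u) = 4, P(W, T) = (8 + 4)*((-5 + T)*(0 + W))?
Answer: 374093/5 ≈ 74819.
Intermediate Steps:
P(W, T) = 12*W*(-5 + T) (P(W, T) = 12*((-5 + T)*W) = 12*(W*(-5 + T)) = 12*W*(-5 + T))
R(K) = 1 + K/10 (R(K) = K*(⅒) + 1 = K/10 + 1 = 1 + K/10)
P(-43, -140) - R(t(-1*(-3))) = 12*(-43)*(-5 - 140) - (1 + (⅒)*4) = 12*(-43)*(-145) - (1 + ⅖) = 74820 - 1*7/5 = 74820 - 7/5 = 374093/5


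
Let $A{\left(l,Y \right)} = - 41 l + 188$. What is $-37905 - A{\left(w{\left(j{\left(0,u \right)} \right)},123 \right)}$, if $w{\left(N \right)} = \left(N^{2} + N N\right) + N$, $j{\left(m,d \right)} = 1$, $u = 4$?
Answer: $-37970$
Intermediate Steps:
$w{\left(N \right)} = N + 2 N^{2}$ ($w{\left(N \right)} = \left(N^{2} + N^{2}\right) + N = 2 N^{2} + N = N + 2 N^{2}$)
$A{\left(l,Y \right)} = 188 - 41 l$
$-37905 - A{\left(w{\left(j{\left(0,u \right)} \right)},123 \right)} = -37905 - \left(188 - 41 \cdot 1 \left(1 + 2 \cdot 1\right)\right) = -37905 - \left(188 - 41 \cdot 1 \left(1 + 2\right)\right) = -37905 - \left(188 - 41 \cdot 1 \cdot 3\right) = -37905 - \left(188 - 123\right) = -37905 - 65 = -37970$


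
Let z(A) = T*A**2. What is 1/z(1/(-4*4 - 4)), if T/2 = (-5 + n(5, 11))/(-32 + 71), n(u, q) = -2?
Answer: -7800/7 ≈ -1114.3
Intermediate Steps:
T = -14/39 (T = 2*((-5 - 2)/(-32 + 71)) = 2*(-7/39) = -14/39 ≈ -0.35897)
z(A) = -14*A**2/39
1/z(1/(-4*4 - 4)) = 1/(-14/(39*(-4*4 - 4)**2)) = 1/(-14/(39*(-16 - 4)**2)) = 1/(-14*(1/(-20))**2/39) = 1/(-14*(-1/20)**2/39) = 1/(-14/39*1/400) = 1/(-7/7800) = -7800/7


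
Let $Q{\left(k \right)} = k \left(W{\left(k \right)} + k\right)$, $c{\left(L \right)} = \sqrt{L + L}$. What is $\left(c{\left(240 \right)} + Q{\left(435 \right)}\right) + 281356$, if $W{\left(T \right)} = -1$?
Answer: $470146 + 4 \sqrt{30} \approx 4.7017 \cdot 10^{5}$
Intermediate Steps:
$c{\left(L \right)} = \sqrt{2} \sqrt{L}$ ($c{\left(L \right)} = \sqrt{2 L} = \sqrt{2} \sqrt{L}$)
$Q{\left(k \right)} = k \left(-1 + k\right)$
$\left(c{\left(240 \right)} + Q{\left(435 \right)}\right) + 281356 = \left(\sqrt{2} \sqrt{240} + 435 \left(-1 + 435\right)\right) + 281356 = \left(\sqrt{2} \cdot 4 \sqrt{15} + 435 \cdot 434\right) + 281356 = \left(4 \sqrt{30} + 188790\right) + 281356 = \left(188790 + 4 \sqrt{30}\right) + 281356 = 470146 + 4 \sqrt{30}$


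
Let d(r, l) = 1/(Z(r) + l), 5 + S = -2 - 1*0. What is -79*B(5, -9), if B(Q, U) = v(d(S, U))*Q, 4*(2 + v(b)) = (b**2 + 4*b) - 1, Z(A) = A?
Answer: 934965/1024 ≈ 913.05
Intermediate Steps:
S = -7 (S = -5 + (-2 - 1*0) = -5 + (-2 + 0) = -5 - 2 = -7)
d(r, l) = 1/(l + r) (d(r, l) = 1/(r + l) = 1/(l + r))
v(b) = -9/4 + b + b**2/4 (v(b) = -2 + ((b**2 + 4*b) - 1)/4 = -2 + (-1 + b**2 + 4*b)/4 = -2 + (-1/4 + b + b**2/4) = -9/4 + b + b**2/4)
B(Q, U) = Q*(-9/4 + 1/(-7 + U) + 1/(4*(-7 + U)**2)) (B(Q, U) = (-9/4 + 1/(U - 7) + (1/(U - 7))**2/4)*Q = (-9/4 + 1/(-7 + U) + (1/(-7 + U))**2/4)*Q = (-9/4 + 1/(-7 + U) + 1/(4*(-7 + U)**2))*Q = Q*(-9/4 + 1/(-7 + U) + 1/(4*(-7 + U)**2)))
-79*B(5, -9) = -79*5*(-468 - 9*(-9)**2 + 130*(-9))/(4*(49 + (-9)**2 - 14*(-9))) = -79*5*(-468 - 9*81 - 1170)/(4*(49 + 81 + 126)) = -79*5*(-468 - 729 - 1170)/(4*256) = -79*5*(-2367)/(4*256) = -79*(-11835/1024) = 934965/1024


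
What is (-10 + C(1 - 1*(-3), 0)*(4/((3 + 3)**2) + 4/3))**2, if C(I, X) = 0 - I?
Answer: 20164/81 ≈ 248.94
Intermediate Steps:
C(I, X) = -I
(-10 + C(1 - 1*(-3), 0)*(4/((3 + 3)**2) + 4/3))**2 = (-10 + (-(1 - 1*(-3)))*(4/((3 + 3)**2) + 4/3))**2 = (-10 + (-(1 + 3))*(4/(6**2) + 4*(1/3)))**2 = (-10 + (-1*4)*(4/36 + 4/3))**2 = (-10 - 4*(4*(1/36) + 4/3))**2 = (-10 - 4*(1/9 + 4/3))**2 = (-10 - 4*13/9)**2 = (-10 - 52/9)**2 = (-142/9)**2 = 20164/81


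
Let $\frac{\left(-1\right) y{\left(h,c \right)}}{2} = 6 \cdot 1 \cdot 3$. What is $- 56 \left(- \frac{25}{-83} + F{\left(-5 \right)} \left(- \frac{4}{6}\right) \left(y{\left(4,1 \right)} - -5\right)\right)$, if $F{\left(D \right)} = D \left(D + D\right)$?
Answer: $- \frac{14413000}{249} \approx -57884.0$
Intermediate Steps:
$y{\left(h,c \right)} = -36$ ($y{\left(h,c \right)} = - 2 \cdot 6 \cdot 1 \cdot 3 = - 2 \cdot 6 \cdot 3 = \left(-2\right) 18 = -36$)
$F{\left(D \right)} = 2 D^{2}$ ($F{\left(D \right)} = D 2 D = 2 D^{2}$)
$- 56 \left(- \frac{25}{-83} + F{\left(-5 \right)} \left(- \frac{4}{6}\right) \left(y{\left(4,1 \right)} - -5\right)\right) = - 56 \left(- \frac{25}{-83} + 2 \left(-5\right)^{2} \left(- \frac{4}{6}\right) \left(-36 - -5\right)\right) = - 56 \left(\left(-25\right) \left(- \frac{1}{83}\right) + 2 \cdot 25 \left(\left(-4\right) \frac{1}{6}\right) \left(-36 + 5\right)\right) = - 56 \left(\frac{25}{83} + 50 \left(- \frac{2}{3}\right) \left(-31\right)\right) = - 56 \left(\frac{25}{83} - - \frac{3100}{3}\right) = - 56 \left(\frac{25}{83} + \frac{3100}{3}\right) = \left(-56\right) \frac{257375}{249} = - \frac{14413000}{249}$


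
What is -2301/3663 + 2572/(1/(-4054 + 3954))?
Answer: -314041967/1221 ≈ -2.5720e+5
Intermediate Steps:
-2301/3663 + 2572/(1/(-4054 + 3954)) = -2301*1/3663 + 2572/(1/(-100)) = -767/1221 + 2572/(-1/100) = -767/1221 + 2572*(-100) = -767/1221 - 257200 = -314041967/1221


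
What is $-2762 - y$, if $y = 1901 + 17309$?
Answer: $-21972$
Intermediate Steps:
$y = 19210$
$-2762 - y = -2762 - 19210 = -21972$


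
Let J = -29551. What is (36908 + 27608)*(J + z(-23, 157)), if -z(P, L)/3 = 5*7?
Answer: -1913286496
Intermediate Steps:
z(P, L) = -105 (z(P, L) = -15*7 = -3*35 = -105)
(36908 + 27608)*(J + z(-23, 157)) = (36908 + 27608)*(-29551 - 105) = 64516*(-29656) = -1913286496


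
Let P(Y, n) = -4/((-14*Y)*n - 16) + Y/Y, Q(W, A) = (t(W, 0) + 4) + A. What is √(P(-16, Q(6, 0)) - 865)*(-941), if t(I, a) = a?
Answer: -941*I*√10454455/110 ≈ -27660.0*I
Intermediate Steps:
Q(W, A) = 4 + A (Q(W, A) = (0 + 4) + A = 4 + A)
P(Y, n) = 1 - 4/(-16 - 14*Y*n) (P(Y, n) = -4/(-14*Y*n - 16) + 1 = -4/(-16 - 14*Y*n) + 1 = 1 - 4/(-16 - 14*Y*n))
√(P(-16, Q(6, 0)) - 865)*(-941) = √((10 + 7*(-16)*(4 + 0))/(8 + 7*(-16)*(4 + 0)) - 865)*(-941) = √((10 + 7*(-16)*4)/(8 + 7*(-16)*4) - 865)*(-941) = √((10 - 448)/(8 - 448) - 865)*(-941) = √(-438/(-440) - 865)*(-941) = √(-1/440*(-438) - 865)*(-941) = √(219/220 - 865)*(-941) = √(-190081/220)*(-941) = (I*√10454455/110)*(-941) = -941*I*√10454455/110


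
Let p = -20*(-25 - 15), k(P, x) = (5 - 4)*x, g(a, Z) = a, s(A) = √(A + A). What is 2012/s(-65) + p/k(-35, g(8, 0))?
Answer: 100 - 1006*I*√130/65 ≈ 100.0 - 176.46*I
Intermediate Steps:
s(A) = √2*√A (s(A) = √(2*A) = √2*√A)
k(P, x) = x (k(P, x) = 1*x = x)
p = 800 (p = -20*(-40) = 800)
2012/s(-65) + p/k(-35, g(8, 0)) = 2012/((√2*√(-65))) + 800/8 = 2012/((√2*(I*√65))) + 800*(⅛) = 2012/((I*√130)) + 100 = 2012*(-I*√130/130) + 100 = -1006*I*√130/65 + 100 = 100 - 1006*I*√130/65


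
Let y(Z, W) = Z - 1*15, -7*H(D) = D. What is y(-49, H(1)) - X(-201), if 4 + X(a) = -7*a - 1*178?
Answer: -1289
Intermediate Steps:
H(D) = -D/7
X(a) = -182 - 7*a (X(a) = -4 + (-7*a - 1*178) = -4 + (-7*a - 178) = -4 + (-178 - 7*a) = -182 - 7*a)
y(Z, W) = -15 + Z (y(Z, W) = Z - 15 = -15 + Z)
y(-49, H(1)) - X(-201) = (-15 - 49) - (-182 - 7*(-201)) = -64 - (-182 + 1407) = -64 - 1*1225 = -64 - 1225 = -1289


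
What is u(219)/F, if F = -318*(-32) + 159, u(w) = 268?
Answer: 268/10335 ≈ 0.025931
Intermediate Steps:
F = 10335 (F = 10176 + 159 = 10335)
u(219)/F = 268/10335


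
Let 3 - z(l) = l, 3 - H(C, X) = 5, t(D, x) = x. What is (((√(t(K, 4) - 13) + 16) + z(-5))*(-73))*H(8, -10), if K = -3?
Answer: 3504 + 438*I ≈ 3504.0 + 438.0*I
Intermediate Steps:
H(C, X) = -2 (H(C, X) = 3 - 1*5 = 3 - 5 = -2)
z(l) = 3 - l
(((√(t(K, 4) - 13) + 16) + z(-5))*(-73))*H(8, -10) = (((√(4 - 13) + 16) + (3 - 1*(-5)))*(-73))*(-2) = (((√(-9) + 16) + (3 + 5))*(-73))*(-2) = (((3*I + 16) + 8)*(-73))*(-2) = (((16 + 3*I) + 8)*(-73))*(-2) = ((24 + 3*I)*(-73))*(-2) = (-1752 - 219*I)*(-2) = 3504 + 438*I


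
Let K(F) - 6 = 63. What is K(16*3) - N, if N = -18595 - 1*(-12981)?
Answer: 5683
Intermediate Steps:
N = -5614 (N = -18595 + 12981 = -5614)
K(F) = 69 (K(F) = 6 + 63 = 69)
K(16*3) - N = 69 - 1*(-5614) = 69 + 5614 = 5683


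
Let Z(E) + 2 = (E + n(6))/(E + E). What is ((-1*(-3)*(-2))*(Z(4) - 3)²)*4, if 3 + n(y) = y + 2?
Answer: -2883/8 ≈ -360.38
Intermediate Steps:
n(y) = -1 + y (n(y) = -3 + (y + 2) = -3 + (2 + y) = -1 + y)
Z(E) = -2 + (5 + E)/(2*E) (Z(E) = -2 + (E + (-1 + 6))/(E + E) = -2 + (E + 5)/((2*E)) = -2 + (5 + E)*(1/(2*E)) = -2 + (5 + E)/(2*E))
((-1*(-3)*(-2))*(Z(4) - 3)²)*4 = ((-1*(-3)*(-2))*((½)*(5 - 3*4)/4 - 3)²)*4 = ((3*(-2))*((½)*(¼)*(5 - 12) - 3)²)*4 = -6*((½)*(¼)*(-7) - 3)²*4 = -6*(-7/8 - 3)²*4 = -6*(-31/8)²*4 = -6*961/64*4 = -2883/32*4 = -2883/8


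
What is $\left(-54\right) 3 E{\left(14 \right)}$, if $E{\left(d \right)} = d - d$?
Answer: $0$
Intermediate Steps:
$E{\left(d \right)} = 0$
$\left(-54\right) 3 E{\left(14 \right)} = \left(-54\right) 3 \cdot 0 = \left(-162\right) 0 = 0$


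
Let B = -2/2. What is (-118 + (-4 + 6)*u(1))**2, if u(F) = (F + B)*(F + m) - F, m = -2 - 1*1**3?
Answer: 14400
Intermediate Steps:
m = -3 (m = -2 - 1*1 = -2 - 1 = -3)
B = -1 (B = -2*1/2 = -1)
u(F) = -F + (-1 + F)*(-3 + F) (u(F) = (F - 1)*(F - 3) - F = (-1 + F)*(-3 + F) - F = -F + (-1 + F)*(-3 + F))
(-118 + (-4 + 6)*u(1))**2 = (-118 + (-4 + 6)*(3 + 1**2 - 5*1))**2 = (-118 + 2*(3 + 1 - 5))**2 = (-118 + 2*(-1))**2 = (-118 - 2)**2 = (-120)**2 = 14400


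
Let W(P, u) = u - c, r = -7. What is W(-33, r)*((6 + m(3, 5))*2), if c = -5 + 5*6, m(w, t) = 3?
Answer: -576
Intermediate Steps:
c = 25 (c = -5 + 30 = 25)
W(P, u) = -25 + u (W(P, u) = u - 1*25 = u - 25 = -25 + u)
W(-33, r)*((6 + m(3, 5))*2) = (-25 - 7)*((6 + 3)*2) = -288*2 = -32*18 = -576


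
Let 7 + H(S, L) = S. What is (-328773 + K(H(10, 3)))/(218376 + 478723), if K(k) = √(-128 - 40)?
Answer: -328773/697099 + 2*I*√42/697099 ≈ -0.47163 + 1.8593e-5*I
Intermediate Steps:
H(S, L) = -7 + S
K(k) = 2*I*√42 (K(k) = √(-168) = 2*I*√42)
(-328773 + K(H(10, 3)))/(218376 + 478723) = (-328773 + 2*I*√42)/(218376 + 478723) = (-328773 + 2*I*√42)/697099 = (-328773 + 2*I*√42)*(1/697099) = -328773/697099 + 2*I*√42/697099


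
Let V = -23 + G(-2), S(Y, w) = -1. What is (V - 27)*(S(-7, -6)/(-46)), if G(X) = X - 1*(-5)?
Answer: -47/46 ≈ -1.0217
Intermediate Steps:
G(X) = 5 + X (G(X) = X + 5 = 5 + X)
V = -20 (V = -23 + (5 - 2) = -23 + 3 = -20)
(V - 27)*(S(-7, -6)/(-46)) = (-20 - 27)*(-1/(-46)) = -(-47)*(-1)/46 = -47*1/46 = -47/46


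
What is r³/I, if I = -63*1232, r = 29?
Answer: -24389/77616 ≈ -0.31423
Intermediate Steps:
I = -77616
r³/I = 29³/(-77616) = 24389*(-1/77616) = -24389/77616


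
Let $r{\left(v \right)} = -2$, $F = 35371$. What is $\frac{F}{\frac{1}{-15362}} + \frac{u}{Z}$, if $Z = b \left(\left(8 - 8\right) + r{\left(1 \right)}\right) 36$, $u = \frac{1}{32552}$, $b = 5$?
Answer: $- \frac{6367592706733441}{11718720} \approx -5.4337 \cdot 10^{8}$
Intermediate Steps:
$u = \frac{1}{32552} \approx 3.072 \cdot 10^{-5}$
$Z = -360$ ($Z = 5 \left(\left(8 - 8\right) - 2\right) 36 = 5 \left(0 - 2\right) 36 = 5 \left(-2\right) 36 = \left(-10\right) 36 = -360$)
$\frac{F}{\frac{1}{-15362}} + \frac{u}{Z} = \frac{35371}{\frac{1}{-15362}} + \frac{1}{32552 \left(-360\right)} = \frac{35371}{- \frac{1}{15362}} + \frac{1}{32552} \left(- \frac{1}{360}\right) = 35371 \left(-15362\right) - \frac{1}{11718720} = -543369302 - \frac{1}{11718720} = - \frac{6367592706733441}{11718720}$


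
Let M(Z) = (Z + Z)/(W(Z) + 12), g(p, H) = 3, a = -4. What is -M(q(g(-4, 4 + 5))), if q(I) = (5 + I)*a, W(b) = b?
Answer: -16/5 ≈ -3.2000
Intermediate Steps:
q(I) = -20 - 4*I (q(I) = (5 + I)*(-4) = -20 - 4*I)
M(Z) = 2*Z/(12 + Z) (M(Z) = (Z + Z)/(Z + 12) = (2*Z)/(12 + Z) = 2*Z/(12 + Z))
-M(q(g(-4, 4 + 5))) = -2*(-20 - 4*3)/(12 + (-20 - 4*3)) = -2*(-20 - 12)/(12 + (-20 - 12)) = -2*(-32)/(12 - 32) = -2*(-32)/(-20) = -2*(-32)*(-1)/20 = -1*16/5 = -16/5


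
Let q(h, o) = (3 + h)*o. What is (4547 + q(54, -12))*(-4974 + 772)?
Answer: -16232326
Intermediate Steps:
q(h, o) = o*(3 + h)
(4547 + q(54, -12))*(-4974 + 772) = (4547 - 12*(3 + 54))*(-4974 + 772) = (4547 - 12*57)*(-4202) = (4547 - 684)*(-4202) = 3863*(-4202) = -16232326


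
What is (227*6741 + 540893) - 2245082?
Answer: -173982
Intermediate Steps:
(227*6741 + 540893) - 2245082 = (1530207 + 540893) - 2245082 = 2071100 - 2245082 = -173982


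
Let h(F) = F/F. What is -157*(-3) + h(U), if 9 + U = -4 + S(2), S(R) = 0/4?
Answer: 472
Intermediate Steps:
S(R) = 0 (S(R) = 0*(¼) = 0)
U = -13 (U = -9 + (-4 + 0) = -9 - 4 = -13)
h(F) = 1
-157*(-3) + h(U) = -157*(-3) + 1 = 471 + 1 = 472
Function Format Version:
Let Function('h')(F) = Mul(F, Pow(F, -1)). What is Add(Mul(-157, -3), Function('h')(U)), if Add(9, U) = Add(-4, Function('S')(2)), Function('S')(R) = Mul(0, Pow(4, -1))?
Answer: 472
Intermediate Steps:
Function('S')(R) = 0 (Function('S')(R) = Mul(0, Rational(1, 4)) = 0)
U = -13 (U = Add(-9, Add(-4, 0)) = Add(-9, -4) = -13)
Function('h')(F) = 1
Add(Mul(-157, -3), Function('h')(U)) = Add(Mul(-157, -3), 1) = Add(471, 1) = 472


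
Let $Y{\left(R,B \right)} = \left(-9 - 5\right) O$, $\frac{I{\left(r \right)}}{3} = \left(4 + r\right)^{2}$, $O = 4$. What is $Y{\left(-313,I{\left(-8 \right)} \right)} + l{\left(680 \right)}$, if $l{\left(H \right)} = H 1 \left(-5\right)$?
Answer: $-3456$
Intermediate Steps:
$I{\left(r \right)} = 3 \left(4 + r\right)^{2}$
$l{\left(H \right)} = - 5 H$ ($l{\left(H \right)} = H \left(-5\right) = - 5 H$)
$Y{\left(R,B \right)} = -56$ ($Y{\left(R,B \right)} = \left(-9 - 5\right) 4 = \left(-14\right) 4 = -56$)
$Y{\left(-313,I{\left(-8 \right)} \right)} + l{\left(680 \right)} = -56 - 3400 = -3456$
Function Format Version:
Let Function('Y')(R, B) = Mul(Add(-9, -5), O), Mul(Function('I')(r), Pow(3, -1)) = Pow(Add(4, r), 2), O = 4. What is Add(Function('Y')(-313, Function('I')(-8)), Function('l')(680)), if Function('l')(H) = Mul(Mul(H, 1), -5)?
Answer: -3456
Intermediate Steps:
Function('I')(r) = Mul(3, Pow(Add(4, r), 2))
Function('l')(H) = Mul(-5, H) (Function('l')(H) = Mul(H, -5) = Mul(-5, H))
Function('Y')(R, B) = -56 (Function('Y')(R, B) = Mul(Add(-9, -5), 4) = Mul(-14, 4) = -56)
Add(Function('Y')(-313, Function('I')(-8)), Function('l')(680)) = Add(-56, Mul(-5, 680)) = Add(-56, -3400) = -3456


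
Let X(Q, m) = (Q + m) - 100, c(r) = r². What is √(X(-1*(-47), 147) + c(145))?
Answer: 7*√431 ≈ 145.32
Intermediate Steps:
X(Q, m) = -100 + Q + m
√(X(-1*(-47), 147) + c(145)) = √((-100 - 1*(-47) + 147) + 145²) = √((-100 + 47 + 147) + 21025) = √(94 + 21025) = √21119 = 7*√431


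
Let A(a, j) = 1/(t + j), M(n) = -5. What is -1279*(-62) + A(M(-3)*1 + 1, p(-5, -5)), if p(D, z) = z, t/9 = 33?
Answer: 23155017/292 ≈ 79298.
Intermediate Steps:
t = 297 (t = 9*33 = 297)
A(a, j) = 1/(297 + j)
-1279*(-62) + A(M(-3)*1 + 1, p(-5, -5)) = -1279*(-62) + 1/(297 - 5) = 79298 + 1/292 = 23155017/292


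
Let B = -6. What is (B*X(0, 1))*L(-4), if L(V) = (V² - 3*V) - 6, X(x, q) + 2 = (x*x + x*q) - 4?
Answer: 792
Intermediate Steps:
X(x, q) = -6 + x² + q*x (X(x, q) = -2 + ((x*x + x*q) - 4) = -2 + ((x² + q*x) - 4) = -2 + (-4 + x² + q*x) = -6 + x² + q*x)
L(V) = -6 + V² - 3*V
(B*X(0, 1))*L(-4) = (-6*(-6 + 0² + 1*0))*(-6 + (-4)² - 3*(-4)) = (-6*(-6 + 0 + 0))*(-6 + 16 + 12) = -6*(-6)*22 = 36*22 = 792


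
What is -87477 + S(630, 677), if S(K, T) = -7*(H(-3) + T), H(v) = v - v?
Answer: -92216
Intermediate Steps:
H(v) = 0
S(K, T) = -7*T (S(K, T) = -7*(0 + T) = -7*T)
-87477 + S(630, 677) = -87477 - 7*677 = -87477 - 4739 = -92216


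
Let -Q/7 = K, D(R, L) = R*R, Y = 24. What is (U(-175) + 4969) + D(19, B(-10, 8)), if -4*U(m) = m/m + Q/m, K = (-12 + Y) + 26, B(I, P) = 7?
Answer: 532937/100 ≈ 5329.4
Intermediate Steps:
K = 38 (K = (-12 + 24) + 26 = 12 + 26 = 38)
D(R, L) = R²
Q = -266 (Q = -7*38 = -266)
U(m) = -¼ + 133/(2*m) (U(m) = -(m/m - 266/m)/4 = -(1 - 266/m)/4 = -¼ + 133/(2*m))
(U(-175) + 4969) + D(19, B(-10, 8)) = ((¼)*(266 - 1*(-175))/(-175) + 4969) + 19² = ((¼)*(-1/175)*(266 + 175) + 4969) + 361 = ((¼)*(-1/175)*441 + 4969) + 361 = (-63/100 + 4969) + 361 = 496837/100 + 361 = 532937/100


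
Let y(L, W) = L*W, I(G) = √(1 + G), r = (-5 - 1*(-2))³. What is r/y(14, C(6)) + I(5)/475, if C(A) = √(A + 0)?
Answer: -4247*√6/13300 ≈ -0.78218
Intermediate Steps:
r = -27 (r = (-5 + 2)³ = (-3)³ = -27)
C(A) = √A
r/y(14, C(6)) + I(5)/475 = -27*√6/84 + √(1 + 5)/475 = -9*√6/28 + √6*(1/475) = -9*√6/28 + √6/475 = -4247*√6/13300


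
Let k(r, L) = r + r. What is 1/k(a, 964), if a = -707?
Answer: -1/1414 ≈ -0.00070721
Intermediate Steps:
k(r, L) = 2*r
1/k(a, 964) = 1/(2*(-707)) = 1/(-1414) = -1/1414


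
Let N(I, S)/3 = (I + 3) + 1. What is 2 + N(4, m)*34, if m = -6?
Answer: 818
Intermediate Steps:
N(I, S) = 12 + 3*I (N(I, S) = 3*((I + 3) + 1) = 3*((3 + I) + 1) = 3*(4 + I) = 12 + 3*I)
2 + N(4, m)*34 = 2 + (12 + 3*4)*34 = 2 + (12 + 12)*34 = 2 + 24*34 = 2 + 816 = 818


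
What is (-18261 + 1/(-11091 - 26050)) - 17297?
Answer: -1320659679/37141 ≈ -35558.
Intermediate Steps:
(-18261 + 1/(-11091 - 26050)) - 17297 = (-18261 + 1/(-37141)) - 17297 = (-18261 - 1/37141) - 17297 = -678231802/37141 - 17297 = -1320659679/37141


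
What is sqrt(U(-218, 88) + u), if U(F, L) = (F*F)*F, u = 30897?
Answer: I*sqrt(10329335) ≈ 3213.9*I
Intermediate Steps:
U(F, L) = F**3 (U(F, L) = F**2*F = F**3)
sqrt(U(-218, 88) + u) = sqrt((-218)**3 + 30897) = sqrt(-10360232 + 30897) = sqrt(-10329335) = I*sqrt(10329335)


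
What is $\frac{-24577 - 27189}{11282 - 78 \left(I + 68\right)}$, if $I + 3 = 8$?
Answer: $- \frac{2353}{254} \approx -9.2638$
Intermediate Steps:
$I = 5$ ($I = -3 + 8 = 5$)
$\frac{-24577 - 27189}{11282 - 78 \left(I + 68\right)} = \frac{-24577 - 27189}{11282 - 78 \left(5 + 68\right)} = - \frac{51766}{11282 - 5694} = - \frac{51766}{5588} = \left(-51766\right) \frac{1}{5588} = - \frac{2353}{254}$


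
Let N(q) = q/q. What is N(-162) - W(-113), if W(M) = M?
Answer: 114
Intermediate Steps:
N(q) = 1
N(-162) - W(-113) = 1 - 1*(-113) = 1 + 113 = 114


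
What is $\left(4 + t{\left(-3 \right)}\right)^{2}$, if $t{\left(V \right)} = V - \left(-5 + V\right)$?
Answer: $81$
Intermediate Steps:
$t{\left(V \right)} = 5$
$\left(4 + t{\left(-3 \right)}\right)^{2} = \left(4 + 5\right)^{2} = 9^{2} = 81$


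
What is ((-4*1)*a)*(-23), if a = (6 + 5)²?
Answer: 11132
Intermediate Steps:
a = 121 (a = 11² = 121)
((-4*1)*a)*(-23) = (-4*1*121)*(-23) = -4*121*(-23) = -484*(-23) = 11132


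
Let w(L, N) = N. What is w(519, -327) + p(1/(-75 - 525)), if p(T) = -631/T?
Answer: 378273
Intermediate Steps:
w(519, -327) + p(1/(-75 - 525)) = -327 - 631/(1/(-75 - 525)) = -327 - 631/(1/(-600)) = -327 - 631/(-1/600) = -327 - 631*(-600) = -327 + 378600 = 378273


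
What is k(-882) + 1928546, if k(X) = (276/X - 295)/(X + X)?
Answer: 500087449579/259308 ≈ 1.9285e+6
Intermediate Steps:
k(X) = (-295 + 276/X)/(2*X) (k(X) = (-295 + 276/X)/((2*X)) = (-295 + 276/X)*(1/(2*X)) = (-295 + 276/X)/(2*X))
k(-882) + 1928546 = (1/2)*(276 - 295*(-882))/(-882)**2 + 1928546 = (1/2)*(1/777924)*(276 + 260190) + 1928546 = (1/2)*(1/777924)*260466 + 1928546 = 43411/259308 + 1928546 = 500087449579/259308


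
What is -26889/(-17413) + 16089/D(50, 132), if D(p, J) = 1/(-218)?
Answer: -61074364137/17413 ≈ -3.5074e+6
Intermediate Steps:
D(p, J) = -1/218
-26889/(-17413) + 16089/D(50, 132) = -26889/(-17413) + 16089/(-1/218) = -26889*(-1/17413) + 16089*(-218) = 26889/17413 - 3507402 = -61074364137/17413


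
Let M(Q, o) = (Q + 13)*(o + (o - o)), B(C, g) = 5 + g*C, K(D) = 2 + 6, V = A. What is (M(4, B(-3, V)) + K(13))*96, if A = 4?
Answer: -10656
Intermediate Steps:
V = 4
K(D) = 8
B(C, g) = 5 + C*g
M(Q, o) = o*(13 + Q) (M(Q, o) = (13 + Q)*(o + 0) = (13 + Q)*o = o*(13 + Q))
(M(4, B(-3, V)) + K(13))*96 = ((5 - 3*4)*(13 + 4) + 8)*96 = ((5 - 12)*17 + 8)*96 = (-7*17 + 8)*96 = (-119 + 8)*96 = -111*96 = -10656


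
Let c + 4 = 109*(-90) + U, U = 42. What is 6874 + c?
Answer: -2898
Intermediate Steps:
c = -9772 (c = -4 + (109*(-90) + 42) = -4 + (-9810 + 42) = -4 - 9768 = -9772)
6874 + c = 6874 - 9772 = -2898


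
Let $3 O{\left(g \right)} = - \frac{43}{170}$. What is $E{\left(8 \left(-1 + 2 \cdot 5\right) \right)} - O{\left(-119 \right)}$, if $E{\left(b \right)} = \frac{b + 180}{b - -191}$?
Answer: $\frac{139829}{134130} \approx 1.0425$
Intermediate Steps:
$O{\left(g \right)} = - \frac{43}{510}$ ($O{\left(g \right)} = \frac{\left(-43\right) \frac{1}{170}}{3} = \frac{1}{3} \left(- \frac{43}{170}\right) = - \frac{43}{510}$)
$E{\left(b \right)} = \frac{180 + b}{191 + b}$ ($E{\left(b \right)} = \frac{180 + b}{b + 191} = \frac{180 + b}{191 + b}$)
$E{\left(8 \left(-1 + 2 \cdot 5\right) \right)} - O{\left(-119 \right)} = \frac{180 + 8 \left(-1 + 2 \cdot 5\right)}{191 + 8 \left(-1 + 2 \cdot 5\right)} - - \frac{43}{510} = \frac{180 + 8 \left(-1 + 10\right)}{191 + 8 \left(-1 + 10\right)} + \frac{43}{510} = \frac{180 + 8 \cdot 9}{191 + 8 \cdot 9} + \frac{43}{510} = \frac{180 + 72}{191 + 72} + \frac{43}{510} = \frac{1}{263} \cdot 252 + \frac{43}{510} = \frac{252}{263} + \frac{43}{510} = \frac{139829}{134130}$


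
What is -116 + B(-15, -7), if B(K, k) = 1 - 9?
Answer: -124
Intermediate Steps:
B(K, k) = -8
-116 + B(-15, -7) = -116 - 8 = -124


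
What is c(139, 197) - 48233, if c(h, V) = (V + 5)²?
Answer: -7429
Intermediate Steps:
c(h, V) = (5 + V)²
c(139, 197) - 48233 = (5 + 197)² - 48233 = 202² - 48233 = 40804 - 48233 = -7429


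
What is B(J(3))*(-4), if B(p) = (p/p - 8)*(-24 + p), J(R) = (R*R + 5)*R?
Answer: 504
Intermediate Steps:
J(R) = R*(5 + R²) (J(R) = (R² + 5)*R = (5 + R²)*R = R*(5 + R²))
B(p) = 168 - 7*p (B(p) = (1 - 8)*(-24 + p) = -7*(-24 + p) = 168 - 7*p)
B(J(3))*(-4) = (168 - 21*(5 + 3²))*(-4) = (168 - 21*(5 + 9))*(-4) = (168 - 21*14)*(-4) = (168 - 7*42)*(-4) = (168 - 294)*(-4) = -126*(-4) = 504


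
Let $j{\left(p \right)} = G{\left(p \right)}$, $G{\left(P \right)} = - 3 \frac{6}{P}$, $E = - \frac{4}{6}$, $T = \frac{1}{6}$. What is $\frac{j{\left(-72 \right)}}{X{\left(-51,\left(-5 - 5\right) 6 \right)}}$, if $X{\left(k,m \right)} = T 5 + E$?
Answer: $\frac{3}{2} \approx 1.5$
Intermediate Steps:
$T = \frac{1}{6} \approx 0.16667$
$E = - \frac{2}{3}$ ($E = \left(-4\right) \frac{1}{6} = - \frac{2}{3} \approx -0.66667$)
$G{\left(P \right)} = - \frac{18}{P}$
$j{\left(p \right)} = - \frac{18}{p}$
$X{\left(k,m \right)} = \frac{1}{6}$ ($X{\left(k,m \right)} = \frac{1}{6} \cdot 5 - \frac{2}{3} = \frac{5}{6} - \frac{2}{3} = \frac{1}{6}$)
$\frac{j{\left(-72 \right)}}{X{\left(-51,\left(-5 - 5\right) 6 \right)}} = - \frac{18}{-72} \frac{1}{\frac{1}{6}} = \left(-18\right) \left(- \frac{1}{72}\right) 6 = \frac{1}{4} \cdot 6 = \frac{3}{2}$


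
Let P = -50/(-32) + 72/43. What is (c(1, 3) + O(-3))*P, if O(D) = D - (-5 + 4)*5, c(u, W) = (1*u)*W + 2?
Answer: 15589/688 ≈ 22.658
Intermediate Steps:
P = 2227/688 (P = -50*(-1/32) + 72*(1/43) = 25/16 + 72/43 = 2227/688 ≈ 3.2369)
c(u, W) = 2 + W*u (c(u, W) = u*W + 2 = W*u + 2 = 2 + W*u)
O(D) = 5 + D (O(D) = D - (-1)*5 = D - 1*(-5) = D + 5 = 5 + D)
(c(1, 3) + O(-3))*P = ((2 + 3*1) + (5 - 3))*(2227/688) = ((2 + 3) + 2)*(2227/688) = (5 + 2)*(2227/688) = 7*(2227/688) = 15589/688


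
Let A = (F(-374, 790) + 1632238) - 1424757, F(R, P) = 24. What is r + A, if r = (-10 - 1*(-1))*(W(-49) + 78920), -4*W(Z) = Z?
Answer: -2011541/4 ≈ -5.0289e+5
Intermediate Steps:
W(Z) = -Z/4
r = -2841561/4 (r = (-10 - 1*(-1))*(-¼*(-49) + 78920) = (-10 + 1)*(49/4 + 78920) = -9*315729/4 = -2841561/4 ≈ -7.1039e+5)
A = 207505 (A = (24 + 1632238) - 1424757 = 1632262 - 1424757 = 207505)
r + A = -2841561/4 + 207505 = -2011541/4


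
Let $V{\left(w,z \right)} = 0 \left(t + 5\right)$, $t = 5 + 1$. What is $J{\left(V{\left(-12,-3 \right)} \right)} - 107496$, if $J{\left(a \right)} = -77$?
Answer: $-107573$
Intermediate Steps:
$t = 6$
$V{\left(w,z \right)} = 0$ ($V{\left(w,z \right)} = 0 \left(6 + 5\right) = 0 \cdot 11 = 0$)
$J{\left(V{\left(-12,-3 \right)} \right)} - 107496 = -77 - 107496 = -107573$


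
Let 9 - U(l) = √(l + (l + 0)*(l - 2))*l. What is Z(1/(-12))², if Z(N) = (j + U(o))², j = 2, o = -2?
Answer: 32641 + 12760*√6 ≈ 63897.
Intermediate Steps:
U(l) = 9 - l*√(l + l*(-2 + l)) (U(l) = 9 - √(l + (l + 0)*(l - 2))*l = 9 - √(l + l*(-2 + l))*l = 9 - l*√(l + l*(-2 + l)))
Z(N) = (11 + 2*√6)² (Z(N) = (2 + (9 - 1*(-2)*√(-2*(-1 - 2))))² = (2 + (9 - 1*(-2)*√(-2*(-3))))² = (2 + (9 - 1*(-2)*√6))² = (2 + (9 + 2*√6))² = (11 + 2*√6)²)
Z(1/(-12))² = (145 + 44*√6)²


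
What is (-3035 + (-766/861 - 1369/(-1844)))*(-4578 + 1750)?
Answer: 486704328235/56703 ≈ 8.5834e+6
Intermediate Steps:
(-3035 + (-766/861 - 1369/(-1844)))*(-4578 + 1750) = (-3035 + (-766*1/861 - 1369*(-1/1844)))*(-2828) = (-3035 + (-766/861 + 1369/1844))*(-2828) = (-3035 - 233795/1587684)*(-2828) = -4818854735/1587684*(-2828) = 486704328235/56703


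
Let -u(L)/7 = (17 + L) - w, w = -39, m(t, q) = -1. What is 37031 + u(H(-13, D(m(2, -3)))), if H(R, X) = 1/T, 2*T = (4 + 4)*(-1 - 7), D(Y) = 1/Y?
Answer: 1172455/32 ≈ 36639.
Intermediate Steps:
T = -32 (T = ((4 + 4)*(-1 - 7))/2 = (8*(-8))/2 = (½)*(-64) = -32)
H(R, X) = -1/32 (H(R, X) = 1/(-32) = -1/32)
u(L) = -392 - 7*L (u(L) = -7*((17 + L) - 1*(-39)) = -7*((17 + L) + 39) = -7*(56 + L) = -392 - 7*L)
37031 + u(H(-13, D(m(2, -3)))) = 37031 + (-392 - 7*(-1/32)) = 37031 + (-392 + 7/32) = 37031 - 12537/32 = 1172455/32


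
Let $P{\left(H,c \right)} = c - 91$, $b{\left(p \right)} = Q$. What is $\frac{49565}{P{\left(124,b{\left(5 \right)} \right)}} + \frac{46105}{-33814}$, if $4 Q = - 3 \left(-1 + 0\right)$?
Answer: $- \frac{6720607545}{12206854} \approx -550.56$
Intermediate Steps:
$Q = \frac{3}{4}$ ($Q = \frac{\left(-3\right) \left(-1 + 0\right)}{4} = \frac{\left(-3\right) \left(-1\right)}{4} = \frac{1}{4} \cdot 3 = \frac{3}{4} \approx 0.75$)
$b{\left(p \right)} = \frac{3}{4}$
$P{\left(H,c \right)} = -91 + c$ ($P{\left(H,c \right)} = c - 91 = -91 + c$)
$\frac{49565}{P{\left(124,b{\left(5 \right)} \right)}} + \frac{46105}{-33814} = \frac{49565}{-91 + \frac{3}{4}} + \frac{46105}{-33814} = \frac{49565}{- \frac{361}{4}} + 46105 \left(- \frac{1}{33814}\right) = 49565 \left(- \frac{4}{361}\right) - \frac{46105}{33814} = - \frac{198260}{361} - \frac{46105}{33814} = - \frac{6720607545}{12206854}$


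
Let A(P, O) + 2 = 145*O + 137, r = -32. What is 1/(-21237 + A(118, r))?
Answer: -1/25742 ≈ -3.8847e-5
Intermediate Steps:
A(P, O) = 135 + 145*O (A(P, O) = -2 + (145*O + 137) = -2 + (137 + 145*O) = 135 + 145*O)
1/(-21237 + A(118, r)) = 1/(-21237 + (135 + 145*(-32))) = 1/(-21237 + (135 - 4640)) = 1/(-21237 - 4505) = 1/(-25742) = -1/25742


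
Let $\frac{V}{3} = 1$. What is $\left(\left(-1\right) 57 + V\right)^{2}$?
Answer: $2916$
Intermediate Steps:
$V = 3$ ($V = 3 \cdot 1 = 3$)
$\left(\left(-1\right) 57 + V\right)^{2} = \left(\left(-1\right) 57 + 3\right)^{2} = \left(-57 + 3\right)^{2} = \left(-54\right)^{2} = 2916$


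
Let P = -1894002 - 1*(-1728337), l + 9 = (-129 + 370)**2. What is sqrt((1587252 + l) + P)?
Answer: sqrt(1479659) ≈ 1216.4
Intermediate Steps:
l = 58072 (l = -9 + (-129 + 370)**2 = -9 + 241**2 = -9 + 58081 = 58072)
P = -165665 (P = -1894002 + 1728337 = -165665)
sqrt((1587252 + l) + P) = sqrt((1587252 + 58072) - 165665) = sqrt(1645324 - 165665) = sqrt(1479659)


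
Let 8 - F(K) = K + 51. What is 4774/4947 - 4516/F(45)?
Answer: 5690191/108834 ≈ 52.283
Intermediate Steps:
F(K) = -43 - K (F(K) = 8 - (K + 51) = 8 - (51 + K) = 8 + (-51 - K) = -43 - K)
4774/4947 - 4516/F(45) = 4774/4947 - 4516/(-43 - 1*45) = 4774*(1/4947) - 4516/(-43 - 45) = 4774/4947 - 4516/(-88) = 4774/4947 - 4516*(-1/88) = 4774/4947 + 1129/22 = 5690191/108834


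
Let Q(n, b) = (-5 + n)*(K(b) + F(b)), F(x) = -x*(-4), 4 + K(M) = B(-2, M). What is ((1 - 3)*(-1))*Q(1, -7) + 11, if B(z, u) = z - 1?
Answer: 291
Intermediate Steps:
B(z, u) = -1 + z
K(M) = -7 (K(M) = -4 + (-1 - 2) = -4 - 3 = -7)
F(x) = 4*x
Q(n, b) = (-7 + 4*b)*(-5 + n) (Q(n, b) = (-5 + n)*(-7 + 4*b) = (-7 + 4*b)*(-5 + n))
((1 - 3)*(-1))*Q(1, -7) + 11 = ((1 - 3)*(-1))*(35 - 20*(-7) - 7*1 + 4*(-7)*1) + 11 = (-2*(-1))*(35 + 140 - 7 - 28) + 11 = 2*140 + 11 = 280 + 11 = 291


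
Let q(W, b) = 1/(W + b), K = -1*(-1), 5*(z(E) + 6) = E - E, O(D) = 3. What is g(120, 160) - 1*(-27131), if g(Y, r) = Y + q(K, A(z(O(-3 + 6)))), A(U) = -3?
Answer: 54501/2 ≈ 27251.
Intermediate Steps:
z(E) = -6 (z(E) = -6 + (E - E)/5 = -6 + (⅕)*0 = -6 + 0 = -6)
K = 1
g(Y, r) = -½ + Y (g(Y, r) = Y + 1/(1 - 3) = Y + 1/(-2) = Y - ½ = -½ + Y)
g(120, 160) - 1*(-27131) = (-½ + 120) - 1*(-27131) = 239/2 + 27131 = 54501/2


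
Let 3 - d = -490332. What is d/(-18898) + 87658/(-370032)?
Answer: -45774050401/1748216184 ≈ -26.183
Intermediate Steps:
d = 490335 (d = 3 - 1*(-490332) = 3 + 490332 = 490335)
d/(-18898) + 87658/(-370032) = 490335/(-18898) + 87658/(-370032) = 490335*(-1/18898) + 87658*(-1/370032) = -490335/18898 - 43829/185016 = -45774050401/1748216184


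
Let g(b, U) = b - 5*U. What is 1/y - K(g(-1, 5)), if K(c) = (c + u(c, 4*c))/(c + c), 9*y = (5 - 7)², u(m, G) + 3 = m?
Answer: 31/26 ≈ 1.1923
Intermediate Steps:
u(m, G) = -3 + m
y = 4/9 (y = (5 - 7)²/9 = (⅑)*(-2)² = (⅑)*4 = 4/9 ≈ 0.44444)
K(c) = (-3 + 2*c)/(2*c) (K(c) = (c + (-3 + c))/(c + c) = (-3 + 2*c)/((2*c)) = (-3 + 2*c)*(1/(2*c)) = (-3 + 2*c)/(2*c))
1/y - K(g(-1, 5)) = 1/(4/9) - (-3/2 + (-1 - 5*5))/(-1 - 5*5) = 9/4 - (-3/2 + (-1 - 25))/(-1 - 25) = 9/4 - (-3/2 - 26)/(-26) = 9/4 - (-1)*(-55)/(26*2) = 9/4 - 1*55/52 = 9/4 - 55/52 = 31/26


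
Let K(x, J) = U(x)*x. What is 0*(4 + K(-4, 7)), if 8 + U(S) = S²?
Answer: 0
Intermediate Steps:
U(S) = -8 + S²
K(x, J) = x*(-8 + x²) (K(x, J) = (-8 + x²)*x = x*(-8 + x²))
0*(4 + K(-4, 7)) = 0*(4 - 4*(-8 + (-4)²)) = 0*(4 - 4*(-8 + 16)) = 0*(4 - 4*8) = 0*(4 - 32) = 0*(-28) = 0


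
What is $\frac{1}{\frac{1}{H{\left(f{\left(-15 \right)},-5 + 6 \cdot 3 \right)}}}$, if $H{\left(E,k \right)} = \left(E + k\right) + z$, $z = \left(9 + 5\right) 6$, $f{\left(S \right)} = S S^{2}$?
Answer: $-3278$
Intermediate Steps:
$f{\left(S \right)} = S^{3}$
$z = 84$ ($z = 14 \cdot 6 = 84$)
$H{\left(E,k \right)} = 84 + E + k$ ($H{\left(E,k \right)} = \left(E + k\right) + 84 = 84 + E + k$)
$\frac{1}{\frac{1}{H{\left(f{\left(-15 \right)},-5 + 6 \cdot 3 \right)}}} = \frac{1}{\frac{1}{84 + \left(-15\right)^{3} + \left(-5 + 6 \cdot 3\right)}} = \frac{1}{\frac{1}{84 - 3375 + \left(-5 + 18\right)}} = \frac{1}{\frac{1}{84 - 3375 + 13}} = \frac{1}{\frac{1}{-3278}} = \frac{1}{- \frac{1}{3278}} = -3278$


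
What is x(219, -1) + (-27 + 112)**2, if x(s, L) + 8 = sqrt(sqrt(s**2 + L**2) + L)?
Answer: 7217 + sqrt(-1 + sqrt(47962)) ≈ 7231.8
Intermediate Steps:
x(s, L) = -8 + sqrt(L + sqrt(L**2 + s**2)) (x(s, L) = -8 + sqrt(sqrt(s**2 + L**2) + L) = -8 + sqrt(sqrt(L**2 + s**2) + L) = -8 + sqrt(L + sqrt(L**2 + s**2)))
x(219, -1) + (-27 + 112)**2 = (-8 + sqrt(-1 + sqrt((-1)**2 + 219**2))) + (-27 + 112)**2 = (-8 + sqrt(-1 + sqrt(1 + 47961))) + 85**2 = (-8 + sqrt(-1 + sqrt(47962))) + 7225 = 7217 + sqrt(-1 + sqrt(47962))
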